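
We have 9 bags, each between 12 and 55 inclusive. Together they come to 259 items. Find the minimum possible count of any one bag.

12

Minimizing one value means maximizing the remaining 8.
The other 8 can take up 8 × 55 = 440 ≥ 259 − 12, so one bag can sit at its floor of 12.
Achievable: one at 12 and the other 8 totalling 247, which fits since 8 × 12 ≤ 247 ≤ 8 × 55.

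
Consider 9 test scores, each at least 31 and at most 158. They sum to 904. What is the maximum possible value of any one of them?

158

Maximizing one value means minimizing the remaining 8.
The other 8 contribute at least 8 × 31 = 248, leaving at most 904 − 248 = 656.
But each score is capped at 158, so the maximum is 158.
Achievable: one at 158 and the other 8 totalling 746, which fits since 8 × 31 ≤ 746 ≤ 8 × 158.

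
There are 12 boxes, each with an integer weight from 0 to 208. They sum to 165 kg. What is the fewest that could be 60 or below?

If only k of them are at most 60, the other 12 − k are at least 61, so the total is at least (12 − k)·61 + k·0.
This is ≤ 165, so (12 − k)·61 + 0k ≤ 165, which gives k ≥ 10.
Exactly 10 works: 10 values at 0 and 2 at 61 total 122; raise one of the low values by 43 (still ≤ 60) to hit 165.

10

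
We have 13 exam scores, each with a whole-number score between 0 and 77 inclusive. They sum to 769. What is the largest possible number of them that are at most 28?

Each value at 28 or below falls at least 77 − 28 = 49 short of the ceiling 77.
The ceiling total is 13 × 77 = 1001, and we need 769, so at most ⌊(1001 − 769)/49⌋ = 4 can be that low.
k = 4 is achieved by 4 values at 28 and 9 at 77, total 805; lower one of the 77's by 36 (still > 28) to reach 769.

4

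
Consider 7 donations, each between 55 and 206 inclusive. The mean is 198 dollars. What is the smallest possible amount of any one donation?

Minimizing one value means maximizing the remaining 6.
The total is 7 × 198 = 1386.
The other 6 contribute at most 6 × 206 = 1236, leaving at least 1386 − 1236 = 150.
Since 150 ≥ 55, this is achievable: one at 150 and 6 at 206.

150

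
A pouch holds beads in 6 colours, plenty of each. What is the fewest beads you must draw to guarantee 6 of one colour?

In the worst case you draw 5 of each of the 6 colours: 6 × 5 = 30.
One more forces 6 of some colour, so 30 + 1 = 31.

31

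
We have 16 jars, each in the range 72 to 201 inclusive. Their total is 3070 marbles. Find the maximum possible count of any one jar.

To make one jar as large as possible, make the other 15 as small as possible.
The other 15 contribute at least 15 × 72 = 1080, leaving at most 3070 − 1080 = 1990.
But each jar is capped at 201, so the maximum is 201.
Achievable: one at 201 and the other 15 totalling 2869, which fits since 15 × 72 ≤ 2869 ≤ 15 × 201.

201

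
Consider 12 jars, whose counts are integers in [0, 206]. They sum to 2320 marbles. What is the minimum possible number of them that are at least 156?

If only k of them are at least 156, the other 12 − k are at most 155, so the total is at most k·206 + (12 − k)·155.
This must reach 2320, so k·206 + (12 − k)·155 ≥ 2320, giving k ≥ 10.
Exactly 10 works: 10 values at 206 and 2 at 155 total 2370; lower one of the high values by 50 (still ≥ 156) to hit 2320.

10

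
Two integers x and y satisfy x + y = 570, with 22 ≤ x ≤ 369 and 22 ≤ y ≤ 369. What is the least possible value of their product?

For a fixed sum, xy is smallest when x and y are as far apart as possible.
The extreme feasible split is x = 201, y = 369, giving xy = 74169.

74169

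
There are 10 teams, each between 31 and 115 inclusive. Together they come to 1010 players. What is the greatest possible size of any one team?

115

To make one team as large as possible, make the other 9 as small as possible.
The other 9 contribute at least 9 × 31 = 279, leaving at most 1010 − 279 = 731.
But each team is capped at 115, so the maximum is 115.
Achievable: one at 115 and the other 9 totalling 895, which fits since 9 × 31 ≤ 895 ≤ 9 × 115.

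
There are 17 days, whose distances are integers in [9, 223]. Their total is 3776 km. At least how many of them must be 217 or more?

Suppose at most 17 − j of them reach 217; then j values are ≤ 216 and the rest ≤ 223.
The total is then ≤ 216·j + 223·(17 − j) = 3791 − 7j. For this to be ≥ 3776 we need j ≤ 2, so at least 17 − 2 = 15 must reach 217.
Exactly 15 works: 15 values at 223 and 2 at 216 total 3777; lower one of the high values by 1 (still ≥ 217) to hit 3776.

15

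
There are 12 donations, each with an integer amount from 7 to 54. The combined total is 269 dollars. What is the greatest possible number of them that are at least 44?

Suppose k of them are at least 44. Those contribute at least 44 each and the other 12 − k at least 7 each.
So the total is at least 44k + 7(12 − k) = 84 + 37k. This must be ≤ 269, giving k ≤ 5.
k = 5 is achieved by 5 values at 44 and 7 at 7, total 269.

5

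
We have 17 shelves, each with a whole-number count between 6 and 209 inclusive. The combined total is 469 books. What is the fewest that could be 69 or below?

12

Let j be the number exceeding 69. Then the total is ≥ 70·j + 6·(17 − j) = 102 + 64j.
So 64j ≤ 367 and j ≤ 5; hence at least 17 − 5 = 12 are ≤ 69.
Exactly 12 works: 12 values at 6 and 5 at 70 total 422; raise one of the low values by 47 (still ≤ 69) to hit 469.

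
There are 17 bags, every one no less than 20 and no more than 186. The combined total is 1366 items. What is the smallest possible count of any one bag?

20

Minimizing one value means maximizing the remaining 16.
The other 16 can take up 16 × 186 = 2976 ≥ 1366 − 20, so one bag can sit at its floor of 20.
Achievable: one at 20 and the other 16 totalling 1346, which fits since 16 × 20 ≤ 1346 ≤ 16 × 186.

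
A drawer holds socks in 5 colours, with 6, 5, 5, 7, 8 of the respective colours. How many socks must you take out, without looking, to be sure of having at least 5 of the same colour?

In the worst case you take as many as possible of each colour without reaching 5: 4 + 4 + 4 + 4 + 4 = 20.
The next one must give 5 of some colour, so 20 + 1 = 21.

21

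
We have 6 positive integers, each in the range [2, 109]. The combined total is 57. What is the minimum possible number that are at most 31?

Let j be the number exceeding 31. Then the total is ≥ 32·j + 2·(6 − j) = 12 + 30j.
So 30j ≤ 45 and j ≤ 1; hence at least 6 − 1 = 5 are ≤ 31.
Exactly 5 works: 5 values at 2 and 1 at 32 total 42; raise one of the low values by 15 (still ≤ 31) to hit 57.

5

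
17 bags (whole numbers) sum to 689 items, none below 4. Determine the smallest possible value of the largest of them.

If every one of the 17 were at most 40, the total would be at most 17 × 40 = 680 < 689.
Taking 8 copies of 40 and 9 copies of 41 gives exactly 689, so 41 is attained.

41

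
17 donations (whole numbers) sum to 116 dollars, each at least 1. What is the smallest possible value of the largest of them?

7

The 17 values sum to 116, so their maximum is at least ⌈116/17⌉ = 7.
Equality holds with 14 values of 7 and 3 values of 6.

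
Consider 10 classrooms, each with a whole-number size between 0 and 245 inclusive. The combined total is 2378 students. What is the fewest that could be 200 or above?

9

If only k of them are at least 200, the other 10 − k are at most 199, so the total is at most k·245 + (10 − k)·199.
This must reach 2378, so k·245 + (10 − k)·199 ≥ 2378, giving k ≥ 9.
Exactly 9 works: 9 values at 245 and 1 at 199 total 2404; lower one of the high values by 26 (still ≥ 200) to hit 2378.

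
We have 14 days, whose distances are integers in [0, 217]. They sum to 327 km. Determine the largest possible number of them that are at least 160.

2

If k of the values are ≥ 160, the total is ≥ 160k + 0(14 − k).
Setting 160k + 0(14 − k) ≤ 327 gives 160k ≤ 327, so k ≤ 2.
k = 2 is achieved by 2 values at 160 and 12 at 0, total 320; add 7 to one value (staying below 160) to reach 327.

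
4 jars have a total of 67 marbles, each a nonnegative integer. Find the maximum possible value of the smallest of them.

16

If every one of the 4 were at least 17, the total would be at least 4 × 17 = 68 > 67.
Taking 1 copy of 16 and 3 copies of 17 gives exactly 67, so 16 is attained.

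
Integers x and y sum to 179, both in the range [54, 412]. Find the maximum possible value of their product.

8010

xy = x(179 − x) is maximized when x is as near 179/2 as the bounds allow.
Taking x = 89 and y = 90 (both in [54, 412]) gives xy = 8010.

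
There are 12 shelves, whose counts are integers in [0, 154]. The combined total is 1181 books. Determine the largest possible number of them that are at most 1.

4

Each value at 1 or below falls at least 154 − 1 = 153 short of the ceiling 154.
The ceiling total is 12 × 154 = 1848, and we need 1181, so at most ⌊(1848 − 1181)/153⌋ = 4 can be that low.
k = 4 is achieved by 4 values at 1 and 8 at 154, total 1236; lower one of the 154's by 55 (still > 1) to reach 1181.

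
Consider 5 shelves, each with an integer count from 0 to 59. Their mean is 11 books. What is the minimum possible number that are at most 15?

The total is 5 × 11 = 55.
Each value above 15 is at least 16, contributing at least 16 − 0 = 16 above the floor 0.
The sum exceeds the floor total 0 by 55, so at most ⌊55/16⌋ = 3 exceed 15, and at least 2 are ≤ 15.
Exactly 2 works: 2 values at 0 and 3 at 16 total 48; raise one of the low values by 7 (still ≤ 15) to hit 55.

2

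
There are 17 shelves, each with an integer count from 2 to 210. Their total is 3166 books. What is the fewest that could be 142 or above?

Suppose at most 17 − j of them reach 142; then j values are ≤ 141 and the rest ≤ 210.
The total is then ≤ 141·j + 210·(17 − j) = 3570 − 69j. For this to be ≥ 3166 we need j ≤ 5, so at least 17 − 5 = 12 must reach 142.
Exactly 12 works: 12 values at 210 and 5 at 141 total 3225; lower one of the high values by 59 (still ≥ 142) to hit 3166.

12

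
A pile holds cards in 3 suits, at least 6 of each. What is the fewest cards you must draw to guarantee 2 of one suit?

4

In the worst case you draw 1 of each of the 3 suits: 3 × 1 = 3.
One more forces 2 of some suit, so 3 + 1 = 4.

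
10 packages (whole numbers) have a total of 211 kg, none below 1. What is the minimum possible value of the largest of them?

22

The 10 values sum to 211, so their maximum is at least ⌈211/10⌉ = 22.
Achievable: 1 of them at 22 and 9 at 21 total 211.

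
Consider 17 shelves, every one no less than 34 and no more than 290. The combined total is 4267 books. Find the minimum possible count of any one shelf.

Minimizing one value means maximizing the remaining 16.
The other 16 can take up 16 × 290 = 4640 ≥ 4267 − 34, so one shelf can sit at its floor of 34.
Achievable: one at 34 and the other 16 totalling 4233, which fits since 16 × 34 ≤ 4233 ≤ 16 × 290.

34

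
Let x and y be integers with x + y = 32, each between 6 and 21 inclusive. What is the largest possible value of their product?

256

For a fixed sum, the product xy is largest when x and y are as close as possible.
Taking x = 16 and y = 16 (both in [6, 21]) gives xy = 256.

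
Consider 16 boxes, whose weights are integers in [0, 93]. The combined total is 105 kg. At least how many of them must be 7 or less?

If only k of them are at most 7, the other 16 − k are at least 8, so the total is at least (16 − k)·8 + k·0.
This is ≤ 105, so (16 − k)·8 + 0k ≤ 105, which gives k ≥ 3.
Exactly 3 works: 3 values at 0 and 13 at 8 total 104; raise one of the low values by 1 (still ≤ 7) to hit 105.

3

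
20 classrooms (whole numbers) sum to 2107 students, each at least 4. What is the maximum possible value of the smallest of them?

If every one of the 20 were at least 106, the total would be at least 20 × 106 = 2120 > 2107.
Achievable: 13 of them at 105 and 7 at 106 total 2107.

105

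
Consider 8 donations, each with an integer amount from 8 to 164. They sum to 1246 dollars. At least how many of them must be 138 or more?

6

Each value short of 138 is at most 137, costing at least 164 − 137 = 27 against the maximum total of 1312.
We can afford to lose at most 1312 − 1246 = 66, so at most ⌊66/27⌋ = 2 fall short, and at least 6 are ≥ 138.
Exactly 6 works: 6 values at 164 and 2 at 137 total 1258; lower one of the high values by 12 (still ≥ 138) to hit 1246.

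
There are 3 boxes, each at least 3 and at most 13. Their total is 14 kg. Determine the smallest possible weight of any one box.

Minimizing one value means maximizing the remaining 2.
The other 2 can take up 2 × 13 = 26 ≥ 14 − 3, so one box can sit at its floor of 3.
Achievable: one at 3 and the other 2 totalling 11, which fits since 2 × 3 ≤ 11 ≤ 2 × 13.

3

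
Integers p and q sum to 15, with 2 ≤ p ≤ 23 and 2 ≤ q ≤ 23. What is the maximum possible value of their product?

56

For a fixed sum, the product pq is largest when p and q are as close as possible.
Taking p = 7 and q = 8 (both in [2, 23]) gives pq = 56.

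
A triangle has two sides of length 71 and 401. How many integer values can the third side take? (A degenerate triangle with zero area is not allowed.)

The triangle inequality gives |71 − 401| < c < 71 + 401, i.e. 330 < c < 472.
So c can be any integer from 331 to 471: 141 values.

141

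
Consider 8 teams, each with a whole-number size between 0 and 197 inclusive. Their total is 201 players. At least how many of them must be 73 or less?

6

Let j be the number exceeding 73. Then the total is ≥ 74·j + 0·(8 − j) = 0 + 74j.
So 74j ≤ 201 and j ≤ 2; hence at least 8 − 2 = 6 are ≤ 73.
Exactly 6 works: 6 values at 0 and 2 at 74 total 148; raise one of the low values by 53 (still ≤ 73) to hit 201.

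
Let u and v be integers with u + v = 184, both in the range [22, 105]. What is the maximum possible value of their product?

8464

uv = u(184 − u) is maximized when u is as near 184/2 as the bounds allow.
Taking u = 92 and v = 92 (both in [22, 105]) gives uv = 8464.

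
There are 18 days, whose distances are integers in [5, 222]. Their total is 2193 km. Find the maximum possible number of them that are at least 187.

Suppose k of them are at least 187. Those contribute at least 187 each and the other 18 − k at least 5 each.
So the total is at least 187k + 5(18 − k) = 90 + 182k. This must be ≤ 2193, giving k ≤ 11.
k = 11 is achieved by 11 values at 187 and 7 at 5, total 2092; add 101 to one value (staying below 187) to reach 2193.

11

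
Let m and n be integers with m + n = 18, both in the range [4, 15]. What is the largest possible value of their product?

81

With m + n fixed, mn peaks when the two are closest together.
Taking m = 9 and n = 9 (both in [4, 15]) gives mn = 81.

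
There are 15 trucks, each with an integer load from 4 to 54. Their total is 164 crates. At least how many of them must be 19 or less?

If only k of them are at most 19, the other 15 − k are at least 20, so the total is at least (15 − k)·20 + k·4.
This is ≤ 164, so (15 − k)·20 + 4k ≤ 164, which gives k ≥ 9.
Exactly 9 works: 9 values at 4 and 6 at 20 total 156; raise one of the low values by 8 (still ≤ 19) to hit 164.

9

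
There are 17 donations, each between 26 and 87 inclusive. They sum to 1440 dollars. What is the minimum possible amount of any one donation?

To make one donation as small as possible, make the other 16 as large as possible.
The other 16 contribute at most 16 × 87 = 1392, leaving at least 1440 − 1392 = 48.
Since 48 ≥ 26, this is achievable: one at 48 and 16 at 87.

48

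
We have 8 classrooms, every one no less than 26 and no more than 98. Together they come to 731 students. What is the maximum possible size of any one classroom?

98

To make one classroom as large as possible, make the other 7 as small as possible.
The other 7 contribute at least 7 × 26 = 182, leaving at most 731 − 182 = 549.
But each classroom is capped at 98, so the maximum is 98.
Achievable: one at 98 and the other 7 totalling 633, which fits since 7 × 26 ≤ 633 ≤ 7 × 98.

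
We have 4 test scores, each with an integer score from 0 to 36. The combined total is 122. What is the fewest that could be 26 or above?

Suppose at most 4 − j of them reach 26; then j values are ≤ 25 and the rest ≤ 36.
The total is then ≤ 25·j + 36·(4 − j) = 144 − 11j. For this to be ≥ 122 we need j ≤ 2, so at least 4 − 2 = 2 must reach 26.
Exactly 2 works: 2 values at 36 and 2 at 25 total 122.

2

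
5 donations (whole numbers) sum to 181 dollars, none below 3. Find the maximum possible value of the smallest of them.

36

The average is 181/5 < 37, so some value is ≤ 36.
Taking 4 copies of 36 and 1 copy of 37 gives exactly 181, so 36 is attained.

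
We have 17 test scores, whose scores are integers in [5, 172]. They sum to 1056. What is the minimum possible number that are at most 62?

Each value above 62 is at least 63, contributing at least 63 − 5 = 58 above the floor 5.
The sum exceeds the floor total 85 by 971, so at most ⌊971/58⌋ = 16 exceed 62, and at least 1 are ≤ 62.
Exactly 1 works: 1 value at 5 and 16 at 63 total 1013; raise one of the low values by 43 (still ≤ 62) to hit 1056.

1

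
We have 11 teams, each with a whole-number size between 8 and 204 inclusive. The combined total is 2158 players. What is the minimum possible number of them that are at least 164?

If only k of them are at least 164, the other 11 − k are at most 163, so the total is at most k·204 + (11 − k)·163.
This must reach 2158, so k·204 + (11 − k)·163 ≥ 2158, giving k ≥ 9.
Exactly 9 works: 9 values at 204 and 2 at 163 total 2162; lower one of the high values by 4 (still ≥ 164) to hit 2158.

9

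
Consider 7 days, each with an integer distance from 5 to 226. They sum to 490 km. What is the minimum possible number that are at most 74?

1

If only k of them are at most 74, the other 7 − k are at least 75, so the total is at least (7 − k)·75 + k·5.
This is ≤ 490, so (7 − k)·75 + 5k ≤ 490, which gives k ≥ 1.
Exactly 1 works: 1 value at 5 and 6 at 75 total 455; raise one of the low values by 35 (still ≤ 74) to hit 490.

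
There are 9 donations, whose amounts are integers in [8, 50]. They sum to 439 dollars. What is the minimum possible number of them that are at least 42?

Each value short of 42 is at most 41, costing at least 50 − 41 = 9 against the maximum total of 450.
We can afford to lose at most 450 − 439 = 11, so at most ⌊11/9⌋ = 1 fall short, and at least 8 are ≥ 42.
Exactly 8 works: 8 values at 50 and 1 at 41 total 441; lower one of the high values by 2 (still ≥ 42) to hit 439.

8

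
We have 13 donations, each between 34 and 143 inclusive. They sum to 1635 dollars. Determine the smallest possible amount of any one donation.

34

To make one donation as small as possible, make the other 12 as large as possible.
The other 12 can take up 12 × 143 = 1716 ≥ 1635 − 34, so one donation can sit at its floor of 34.
Achievable: one at 34 and the other 12 totalling 1601, which fits since 12 × 34 ≤ 1601 ≤ 12 × 143.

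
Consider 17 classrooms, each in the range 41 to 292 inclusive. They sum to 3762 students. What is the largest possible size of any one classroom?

292

To make one classroom as large as possible, make the other 16 as small as possible.
The other 16 contribute at least 16 × 41 = 656, leaving at most 3762 − 656 = 3106.
But each classroom is capped at 292, so the maximum is 292.
Achievable: one at 292 and the other 16 totalling 3470, which fits since 16 × 41 ≤ 3470 ≤ 16 × 292.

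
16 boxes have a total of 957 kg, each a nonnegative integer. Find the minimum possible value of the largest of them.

60

The average is 957/16 > 59, so not all 16 can be 59 or less; the largest is ≥ 60.
Equality holds with 13 values of 60 and 3 values of 59.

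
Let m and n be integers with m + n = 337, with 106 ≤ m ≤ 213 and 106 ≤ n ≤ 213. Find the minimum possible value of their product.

For a fixed sum, mn is smallest when m and n are as far apart as possible.
The extreme feasible split is m = 124, n = 213, giving mn = 26412.

26412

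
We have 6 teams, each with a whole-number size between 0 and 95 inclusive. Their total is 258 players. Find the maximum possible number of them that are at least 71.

3

If k of the values are ≥ 71, the total is ≥ 71k + 0(6 − k).
Setting 71k + 0(6 − k) ≤ 258 gives 71k ≤ 258, so k ≤ 3.
k = 3 is achieved by 3 values at 71 and 3 at 0, total 213; add 45 to one value (staying below 71) to reach 258.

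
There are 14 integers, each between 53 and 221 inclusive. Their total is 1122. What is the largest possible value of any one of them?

To make one integer as large as possible, make the other 13 as small as possible.
The other 13 contribute at least 13 × 53 = 689, leaving at most 1122 − 689 = 433.
But each integer is capped at 221, so the maximum is 221.
Achievable: one at 221 and the other 13 totalling 901, which fits since 13 × 53 ≤ 901 ≤ 13 × 221.

221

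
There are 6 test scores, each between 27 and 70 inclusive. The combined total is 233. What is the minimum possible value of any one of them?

27

To make one score as small as possible, make the other 5 as large as possible.
The other 5 can take up 5 × 70 = 350 ≥ 233 − 27, so one score can sit at its floor of 27.
Achievable: one at 27 and the other 5 totalling 206, which fits since 5 × 27 ≤ 206 ≤ 5 × 70.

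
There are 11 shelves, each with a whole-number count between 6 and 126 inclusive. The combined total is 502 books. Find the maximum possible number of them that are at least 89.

5

With k values at 89 or above and the rest at least 6, the sum is at least 66 + 83k.
Since the sum is 502, we need 83k ≤ 436, i.e. k ≤ 5.
k = 5 is achieved by 5 values at 89 and 6 at 6, total 481; add 21 to one value (staying below 89) to reach 502.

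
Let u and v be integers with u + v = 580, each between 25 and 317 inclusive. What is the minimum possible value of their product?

For a fixed sum, uv is smallest when u and v are as far apart as possible.
At the endpoint u = 263, v = 580 − 263 = 317, so uv = 263 × 317 = 83371.

83371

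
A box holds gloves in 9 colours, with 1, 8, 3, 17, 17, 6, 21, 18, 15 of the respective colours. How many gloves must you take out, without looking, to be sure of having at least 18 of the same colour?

102

In the worst case you take as many as possible of each colour without reaching 18: 1 + 8 + 3 + 17 + 17 + 6 + 17 + 17 + 15 = 101.
The next one must give 18 of some colour, so 101 + 1 = 102.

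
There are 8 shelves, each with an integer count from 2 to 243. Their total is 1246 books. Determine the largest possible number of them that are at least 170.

7

Suppose k of them are at least 170. Those contribute at least 170 each and the other 8 − k at least 2 each.
So the total is at least 170k + 2(8 − k) = 16 + 168k. This must be ≤ 1246, giving k ≤ 7.
k = 7 is achieved by 7 values at 170 and 1 at 2, total 1192; add 54 to one value (staying below 170) to reach 1246.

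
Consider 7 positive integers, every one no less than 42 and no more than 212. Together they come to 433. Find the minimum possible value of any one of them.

42

Minimizing one value means maximizing the remaining 6.
The other 6 can take up 6 × 212 = 1272 ≥ 433 − 42, so one integer can sit at its floor of 42.
Achievable: one at 42 and the other 6 totalling 391, which fits since 6 × 42 ≤ 391 ≤ 6 × 212.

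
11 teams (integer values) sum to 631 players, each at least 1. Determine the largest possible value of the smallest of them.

57

The 11 values sum to 631, so their minimum is at most ⌊631/11⌋ = 57.
Achievable: 7 of them at 57 and 4 at 58 total 631.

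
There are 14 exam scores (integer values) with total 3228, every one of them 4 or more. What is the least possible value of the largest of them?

231

The 14 values sum to 3228, so their maximum is at least ⌈3228/14⌉ = 231.
Achievable: 8 of them at 231 and 6 at 230 total 3228.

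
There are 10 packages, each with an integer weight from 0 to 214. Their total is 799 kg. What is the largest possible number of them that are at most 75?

9

Each value at 75 or below falls at least 214 − 75 = 139 short of the ceiling 214.
The ceiling total is 10 × 214 = 2140, and we need 799, so at most ⌊(2140 − 799)/139⌋ = 9 can be that low.
k = 9 is achieved by 9 values at 75 and 1 at 214, total 889; lower one of the 214's by 90 (still > 75) to reach 799.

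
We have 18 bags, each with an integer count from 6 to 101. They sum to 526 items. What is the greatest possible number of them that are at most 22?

Suppose k of them are at most 22. Those contribute at most 22 each and the rest at most 101 each.
So the total is at most 22k + 101(18 − k) = 1818 − 79k. This must still be ≥ 526, so k ≤ 16.
k = 16 is achieved by 16 values at 22 and 2 at 101, total 554; lower one of the 101's by 28 (still > 22) to reach 526.

16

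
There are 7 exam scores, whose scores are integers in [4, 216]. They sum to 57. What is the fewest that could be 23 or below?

Let j be the number exceeding 23. Then the total is ≥ 24·j + 4·(7 − j) = 28 + 20j.
So 20j ≤ 29 and j ≤ 1; hence at least 7 − 1 = 6 are ≤ 23.
Exactly 6 works: 6 values at 4 and 1 at 24 total 48; raise one of the low values by 9 (still ≤ 23) to hit 57.

6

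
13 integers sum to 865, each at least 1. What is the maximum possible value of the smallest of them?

The 13 values sum to 865, so their minimum is at most ⌊865/13⌋ = 66.
Equality holds with 6 values of 66 and 7 values of 67.

66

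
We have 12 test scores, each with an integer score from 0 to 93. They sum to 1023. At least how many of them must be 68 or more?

9

Each value short of 68 is at most 67, costing at least 93 − 67 = 26 against the maximum total of 1116.
We can afford to lose at most 1116 − 1023 = 93, so at most ⌊93/26⌋ = 3 fall short, and at least 9 are ≥ 68.
Exactly 9 works: 9 values at 93 and 3 at 67 total 1038; lower one of the high values by 15 (still ≥ 68) to hit 1023.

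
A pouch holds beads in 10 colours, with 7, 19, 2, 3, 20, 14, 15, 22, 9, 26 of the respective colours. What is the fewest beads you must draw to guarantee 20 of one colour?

In the worst case you take as many as possible of each colour without reaching 20: 7 + 19 + 2 + 3 + 19 + 14 + 15 + 19 + 9 + 19 = 126.
The next one must give 20 of some colour, so 126 + 1 = 127.

127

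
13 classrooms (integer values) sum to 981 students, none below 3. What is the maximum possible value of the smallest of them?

The average is 981/13 < 76, so some value is ≤ 75.
Taking 7 copies of 75 and 6 copies of 76 gives exactly 981, so 75 is attained.

75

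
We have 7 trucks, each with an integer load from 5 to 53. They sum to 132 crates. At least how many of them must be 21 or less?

Each value above 21 is at least 22, contributing at least 22 − 5 = 17 above the floor 5.
The sum exceeds the floor total 35 by 97, so at most ⌊97/17⌋ = 5 exceed 21, and at least 2 are ≤ 21.
Exactly 2 works: 2 values at 5 and 5 at 22 total 120; raise one of the low values by 12 (still ≤ 21) to hit 132.

2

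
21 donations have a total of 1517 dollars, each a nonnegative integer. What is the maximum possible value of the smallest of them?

The 21 values sum to 1517, so their minimum is at most ⌊1517/21⌋ = 72.
Taking 16 copies of 72 and 5 copies of 73 gives exactly 1517, so 72 is attained.

72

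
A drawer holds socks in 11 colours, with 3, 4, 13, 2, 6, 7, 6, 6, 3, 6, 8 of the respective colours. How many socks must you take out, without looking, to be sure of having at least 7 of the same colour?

55

In the worst case you take as many as possible of each colour without reaching 7: 3 + 4 + 6 + 2 + 6 + 6 + 6 + 6 + 3 + 6 + 6 = 54.
The next one must give 7 of some colour, so 54 + 1 = 55.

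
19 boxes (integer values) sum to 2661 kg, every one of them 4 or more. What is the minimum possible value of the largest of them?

141

If every one of the 19 were at most 140, the total would be at most 19 × 140 = 2660 < 2661.
Achievable: 1 of them at 141 and 18 at 140 total 2661.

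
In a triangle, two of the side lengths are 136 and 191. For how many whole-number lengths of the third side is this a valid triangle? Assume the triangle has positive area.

271

The triangle inequality gives |136 − 191| < c < 136 + 191, i.e. 55 < c < 327.
So c can be any integer from 56 to 326: 271 values.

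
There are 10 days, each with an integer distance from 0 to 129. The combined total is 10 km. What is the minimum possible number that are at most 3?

8

Let j be the number exceeding 3. Then the total is ≥ 4·j + 0·(10 − j) = 0 + 4j.
So 4j ≤ 10 and j ≤ 2; hence at least 10 − 2 = 8 are ≤ 3.
Exactly 8 works: 8 values at 0 and 2 at 4 total 8; raise one of the low values by 2 (still ≤ 3) to hit 10.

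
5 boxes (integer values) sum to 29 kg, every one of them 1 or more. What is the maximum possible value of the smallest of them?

The average is 29/5 < 6, so some value is ≤ 5.
Taking 1 copy of 5 and 4 copies of 6 gives exactly 29, so 5 is attained.

5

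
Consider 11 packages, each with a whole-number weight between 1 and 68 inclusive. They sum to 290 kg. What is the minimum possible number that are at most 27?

1

Each value above 27 is at least 28, contributing at least 28 − 1 = 27 above the floor 1.
The sum exceeds the floor total 11 by 279, so at most ⌊279/27⌋ = 10 exceed 27, and at least 1 are ≤ 27.
Exactly 1 works: 1 value at 1 and 10 at 28 total 281; raise one of the low values by 9 (still ≤ 27) to hit 290.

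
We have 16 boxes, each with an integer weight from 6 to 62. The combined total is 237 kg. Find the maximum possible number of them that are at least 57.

If k of the values are ≥ 57, the total is ≥ 57k + 6(16 − k).
Setting 57k + 6(16 − k) ≤ 237 gives 51k ≤ 141, so k ≤ 2.
k = 2 is achieved by 2 values at 57 and 14 at 6, total 198; add 39 to one value (staying below 57) to reach 237.

2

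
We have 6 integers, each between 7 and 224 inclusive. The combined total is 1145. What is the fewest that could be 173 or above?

Each value short of 173 is at most 172, costing at least 224 − 172 = 52 against the maximum total of 1344.
We can afford to lose at most 1344 − 1145 = 199, so at most ⌊199/52⌋ = 3 fall short, and at least 3 are ≥ 173.
Exactly 3 works: 3 values at 224 and 3 at 172 total 1188; lower one of the high values by 43 (still ≥ 173) to hit 1145.

3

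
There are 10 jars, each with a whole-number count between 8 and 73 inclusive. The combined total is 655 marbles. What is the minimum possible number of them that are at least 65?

Suppose at most 10 − j of them reach 65; then j values are ≤ 64 and the rest ≤ 73.
The total is then ≤ 64·j + 73·(10 − j) = 730 − 9j. For this to be ≥ 655 we need j ≤ 8, so at least 10 − 8 = 2 must reach 65.
Exactly 2 works: 2 values at 73 and 8 at 64 total 658; lower one of the high values by 3 (still ≥ 65) to hit 655.

2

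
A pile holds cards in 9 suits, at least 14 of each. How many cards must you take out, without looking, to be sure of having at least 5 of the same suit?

37

You could draw 4 of every suit without reaching 5 of any — 36 in all.
One more forces 5 of some suit, so 36 + 1 = 37.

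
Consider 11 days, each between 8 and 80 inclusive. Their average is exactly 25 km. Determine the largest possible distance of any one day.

Maximizing one value means minimizing the remaining 10.
The total is 11 × 25 = 275.
The other 10 contribute at least 10 × 8 = 80, leaving at most 275 − 80 = 195.
But each day is capped at 80, so the maximum is 80.
Achievable: one at 80 and the other 10 totalling 195, which fits since 10 × 8 ≤ 195 ≤ 10 × 80.

80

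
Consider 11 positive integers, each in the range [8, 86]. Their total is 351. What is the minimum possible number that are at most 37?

3

Let j be the number exceeding 37. Then the total is ≥ 38·j + 8·(11 − j) = 88 + 30j.
So 30j ≤ 263 and j ≤ 8; hence at least 11 − 8 = 3 are ≤ 37.
Exactly 3 works: 3 values at 8 and 8 at 38 total 328; raise one of the low values by 23 (still ≤ 37) to hit 351.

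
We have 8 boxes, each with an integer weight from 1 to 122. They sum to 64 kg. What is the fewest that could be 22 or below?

6

If only k of them are at most 22, the other 8 − k are at least 23, so the total is at least (8 − k)·23 + k·1.
This is ≤ 64, so (8 − k)·23 + 1k ≤ 64, which gives k ≥ 6.
Exactly 6 works: 6 values at 1 and 2 at 23 total 52; raise one of the low values by 12 (still ≤ 22) to hit 64.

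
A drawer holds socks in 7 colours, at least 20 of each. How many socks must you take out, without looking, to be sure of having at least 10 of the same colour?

64

You could draw 9 of every colour without reaching 10 of any — 63 in all.
One more forces 10 of some colour, so 63 + 1 = 64.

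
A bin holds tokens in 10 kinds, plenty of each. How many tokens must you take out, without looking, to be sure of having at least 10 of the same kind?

91

You could draw 9 of every kind without reaching 10 of any — 90 in all.
One more forces 10 of some kind, so 90 + 1 = 91.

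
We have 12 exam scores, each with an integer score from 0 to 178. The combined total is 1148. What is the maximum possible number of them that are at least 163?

Suppose k of them are at least 163. Those contribute at least 163 each and the other 12 − k at least 0 each.
So the total is at least 163k + 0(12 − k) = 0 + 163k. This must be ≤ 1148, giving k ≤ 7.
k = 7 is achieved by 7 values at 163 and 5 at 0, total 1141; add 7 to one value (staying below 163) to reach 1148.

7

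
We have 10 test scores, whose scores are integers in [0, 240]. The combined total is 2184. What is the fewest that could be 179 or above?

7

If only k of them are at least 179, the other 10 − k are at most 178, so the total is at most k·240 + (10 − k)·178.
This must reach 2184, so k·240 + (10 − k)·178 ≥ 2184, giving k ≥ 7.
Exactly 7 works: 7 values at 240 and 3 at 178 total 2214; lower one of the high values by 30 (still ≥ 179) to hit 2184.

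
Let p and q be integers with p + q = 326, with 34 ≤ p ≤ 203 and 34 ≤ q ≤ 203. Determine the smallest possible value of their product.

For a fixed sum, pq is smallest when p and q are as far apart as possible.
The extreme feasible split is p = 123, q = 203, giving pq = 24969.

24969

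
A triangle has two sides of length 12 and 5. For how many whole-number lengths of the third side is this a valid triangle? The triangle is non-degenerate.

The triangle inequality gives |12 − 5| < c < 12 + 5, i.e. 7 < c < 17.
So c can be any integer from 8 to 16: 9 values.

9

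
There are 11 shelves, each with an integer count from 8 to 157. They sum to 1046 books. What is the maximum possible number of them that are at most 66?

Each value at 66 or below falls at least 157 − 66 = 91 short of the ceiling 157.
The ceiling total is 11 × 157 = 1727, and we need 1046, so at most ⌊(1727 − 1046)/91⌋ = 7 can be that low.
k = 7 is achieved by 7 values at 66 and 4 at 157, total 1090; lower one of the 157's by 44 (still > 66) to reach 1046.

7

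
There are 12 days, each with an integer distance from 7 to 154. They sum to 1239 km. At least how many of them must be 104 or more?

1

Each value short of 104 is at most 103, costing at least 154 − 103 = 51 against the maximum total of 1848.
We can afford to lose at most 1848 − 1239 = 609, so at most ⌊609/51⌋ = 11 fall short, and at least 1 are ≥ 104.
Exactly 1 works: 1 value at 154 and 11 at 103 total 1287; lower one of the high values by 48 (still ≥ 104) to hit 1239.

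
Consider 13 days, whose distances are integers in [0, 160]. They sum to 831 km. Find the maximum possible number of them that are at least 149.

With k values at 149 or above and the rest at least 0, the sum is at least 0 + 149k.
Since the sum is 831, we need 149k ≤ 831, i.e. k ≤ 5.
k = 5 is achieved by 5 values at 149 and 8 at 0, total 745; add 86 to one value (staying below 149) to reach 831.

5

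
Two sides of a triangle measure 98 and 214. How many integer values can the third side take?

The triangle inequality gives |98 − 214| < c < 98 + 214, i.e. 116 < c < 312.
So c can be any integer from 117 to 311: 195 values.

195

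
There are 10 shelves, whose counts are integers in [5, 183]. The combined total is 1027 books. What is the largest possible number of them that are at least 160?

If k of the values are ≥ 160, the total is ≥ 160k + 5(10 − k).
Setting 160k + 5(10 − k) ≤ 1027 gives 155k ≤ 977, so k ≤ 6.
k = 6 is achieved by 6 values at 160 and 4 at 5, total 980; add 47 to one value (staying below 160) to reach 1027.

6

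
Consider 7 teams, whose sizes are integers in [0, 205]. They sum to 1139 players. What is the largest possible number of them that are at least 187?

Suppose k of them are at least 187. Those contribute at least 187 each and the other 7 − k at least 0 each.
So the total is at least 187k + 0(7 − k) = 0 + 187k. This must be ≤ 1139, giving k ≤ 6.
k = 6 is achieved by 6 values at 187 and 1 at 0, total 1122; add 17 to one value (staying below 187) to reach 1139.

6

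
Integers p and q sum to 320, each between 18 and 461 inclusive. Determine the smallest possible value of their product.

For a fixed sum, pq is smallest when p and q are as far apart as possible.
At the endpoint p = 18, q = 320 − 18 = 302, so pq = 18 × 302 = 5436.

5436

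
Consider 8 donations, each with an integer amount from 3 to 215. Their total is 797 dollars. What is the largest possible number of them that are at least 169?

Suppose k of them are at least 169. Those contribute at least 169 each and the other 8 − k at least 3 each.
So the total is at least 169k + 3(8 − k) = 24 + 166k. This must be ≤ 797, giving k ≤ 4.
k = 4 is achieved by 4 values at 169 and 4 at 3, total 688; add 109 to one value (staying below 169) to reach 797.

4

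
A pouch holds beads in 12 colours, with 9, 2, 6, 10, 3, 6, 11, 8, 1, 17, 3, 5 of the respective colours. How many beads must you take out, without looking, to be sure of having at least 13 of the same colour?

77

In the worst case you take as many as possible of each colour without reaching 13: 9 + 2 + 6 + 10 + 3 + 6 + 11 + 8 + 1 + 12 + 3 + 5 = 76.
The next one must give 13 of some colour, so 76 + 1 = 77.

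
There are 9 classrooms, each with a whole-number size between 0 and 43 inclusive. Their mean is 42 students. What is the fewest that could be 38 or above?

The total is 9 × 42 = 378.
If only k of them are at least 38, the other 9 − k are at most 37, so the total is at most k·43 + (9 − k)·37.
This must reach 378, so k·43 + (9 − k)·37 ≥ 378, giving k ≥ 8.
Exactly 8 works: 8 values at 43 and 1 at 37 total 381; lower one of the high values by 3 (still ≥ 38) to hit 378.

8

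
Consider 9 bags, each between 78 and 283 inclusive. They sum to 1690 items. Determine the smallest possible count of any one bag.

Minimizing one value means maximizing the remaining 8.
The other 8 can take up 8 × 283 = 2264 ≥ 1690 − 78, so one bag can sit at its floor of 78.
Achievable: one at 78 and the other 8 totalling 1612, which fits since 8 × 78 ≤ 1612 ≤ 8 × 283.

78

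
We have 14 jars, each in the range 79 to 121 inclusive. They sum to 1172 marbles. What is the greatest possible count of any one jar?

To make one jar as large as possible, make the other 13 as small as possible.
The other 13 contribute at least 13 × 79 = 1027, leaving at most 1172 − 1027 = 145.
But each jar is capped at 121, so the maximum is 121.
Achievable: one at 121 and the other 13 totalling 1051, which fits since 13 × 79 ≤ 1051 ≤ 13 × 121.

121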